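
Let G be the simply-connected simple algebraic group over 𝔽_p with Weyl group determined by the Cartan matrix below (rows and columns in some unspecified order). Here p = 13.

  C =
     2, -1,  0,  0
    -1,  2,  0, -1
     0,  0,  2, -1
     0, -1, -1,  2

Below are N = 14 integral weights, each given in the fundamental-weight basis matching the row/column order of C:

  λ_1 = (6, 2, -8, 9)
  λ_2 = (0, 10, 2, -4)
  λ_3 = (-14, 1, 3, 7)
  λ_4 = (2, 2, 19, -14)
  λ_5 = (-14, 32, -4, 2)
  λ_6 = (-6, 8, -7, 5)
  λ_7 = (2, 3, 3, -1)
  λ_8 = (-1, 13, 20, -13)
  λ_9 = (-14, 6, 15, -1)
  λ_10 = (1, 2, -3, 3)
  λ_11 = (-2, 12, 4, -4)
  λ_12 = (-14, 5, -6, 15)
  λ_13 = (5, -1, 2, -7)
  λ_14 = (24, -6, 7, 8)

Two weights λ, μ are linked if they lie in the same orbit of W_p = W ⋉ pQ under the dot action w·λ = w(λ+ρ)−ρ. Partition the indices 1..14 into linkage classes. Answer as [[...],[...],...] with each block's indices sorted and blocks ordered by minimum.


Dynkin diagram of C (from the 6 off-diagonal −1 entries): A_4.

Ā_13 reps of the 14 weights (A_4, coords as presented):

  λ_1+ρ ↦ (0, 3, 0, 3)
  λ_2+ρ ↦ (1, 8, 0, 3)
  λ_3+ρ ↦ (1, 8, 0, 3)
  λ_4+ρ ↦ (0, 3, 0, 3)
  λ_5+ρ ↦ (0, 3, 0, 3)
  λ_6+ρ ↦ (3, 4, 4, 0)
  λ_7+ρ ↦ (3, 4, 4, 0)
  λ_8+ρ ↦ (1, 8, 0, 3)
  λ_9+ρ ↦ (0, 3, 0, 3)
  λ_10+ρ ↦ (2, 3, 2, 2)
  λ_11+ρ ↦ (1, 8, 0, 3)
  λ_12+ρ ↦ (3, 4, 4, 0)
  λ_13+ρ ↦ (0, 3, 0, 3)
  λ_14+ρ ↦ (4, 4, 1, 1)

The 14 indices split into 5 linkage classes (same alcove rep ⇔ same W_13-dot-orbit):

[[1, 4, 5, 9, 13], [2, 3, 8, 11], [6, 7, 12], [10], [14]]


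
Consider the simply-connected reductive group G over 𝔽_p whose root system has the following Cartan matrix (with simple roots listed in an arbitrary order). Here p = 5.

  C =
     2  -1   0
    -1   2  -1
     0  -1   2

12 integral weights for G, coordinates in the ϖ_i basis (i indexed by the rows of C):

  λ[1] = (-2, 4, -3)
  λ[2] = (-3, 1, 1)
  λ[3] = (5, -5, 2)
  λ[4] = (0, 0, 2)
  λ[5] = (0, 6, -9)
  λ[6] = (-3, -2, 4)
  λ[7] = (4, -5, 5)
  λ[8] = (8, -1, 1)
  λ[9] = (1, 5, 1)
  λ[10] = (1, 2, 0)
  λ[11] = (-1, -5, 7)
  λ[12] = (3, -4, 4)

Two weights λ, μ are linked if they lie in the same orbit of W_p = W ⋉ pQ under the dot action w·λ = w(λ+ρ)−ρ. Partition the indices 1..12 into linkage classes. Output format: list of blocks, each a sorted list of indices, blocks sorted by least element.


Root system A_3: the 3×3 matrix C matches after relabeling.

Ā_5 reps of the 12 weights (A_3, coords as presented):

  1: (1, 2, 2) · 2: (2, 0, 2) · 3: (1, 3, 0) · 4: (1, 1, 3) · 5: (1, 2, 2) · 6: (1, 2, 2) · 7: (1, 3, 0) · 8: (1, 3, 0) · 9: (2, 0, 2) · 10: (1, 3, 0) · 11: (1, 0, 1) · 12: (0, 3, 1)

6 distinct reps among the 12 weights ⇒ 6 W_5-linkage classes:

[[1, 5, 6], [2, 9], [3, 7, 8, 10], [4], [11], [12]]


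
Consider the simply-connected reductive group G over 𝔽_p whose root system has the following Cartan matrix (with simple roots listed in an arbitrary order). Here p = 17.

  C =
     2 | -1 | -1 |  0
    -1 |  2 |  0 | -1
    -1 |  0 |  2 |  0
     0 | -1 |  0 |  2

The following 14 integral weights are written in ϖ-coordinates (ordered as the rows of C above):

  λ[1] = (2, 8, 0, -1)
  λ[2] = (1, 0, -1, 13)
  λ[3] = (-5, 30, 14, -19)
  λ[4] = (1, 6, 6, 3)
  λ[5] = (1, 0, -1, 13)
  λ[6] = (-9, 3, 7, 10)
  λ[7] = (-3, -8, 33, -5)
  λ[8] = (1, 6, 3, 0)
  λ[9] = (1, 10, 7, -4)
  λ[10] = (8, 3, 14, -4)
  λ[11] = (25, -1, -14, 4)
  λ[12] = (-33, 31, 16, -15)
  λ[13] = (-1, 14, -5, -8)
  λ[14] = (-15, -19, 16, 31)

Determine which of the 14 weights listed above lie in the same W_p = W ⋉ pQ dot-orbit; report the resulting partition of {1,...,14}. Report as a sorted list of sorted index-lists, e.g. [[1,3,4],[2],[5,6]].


Type A_4, rank 4, |W|=120; reorder rows/cols to standard.

W_17-reps of the 14 weights in Ā_17 (same 4-coord order as C):

    λ_1 → (3, 9, 1, 0)
    λ_2 → (2, 1, 0, 14)
    λ_3 → (2, 7, 4, 1)
    λ_4 → (2, 7, 4, 1)
    λ_5 → (2, 1, 0, 14)
    λ_6 → (4, 4, 0, 7)
    λ_7 → (4, 4, 0, 7)
    λ_8 → (2, 7, 4, 1)
    λ_9 → (2, 7, 4, 1)
    λ_10 → (2, 7, 4, 1)
    λ_11 → (3, 9, 1, 0)
    λ_12 → (2, 1, 0, 14)
    λ_13 → (4, 4, 0, 7)
    λ_14 → (2, 1, 0, 14)

The 14 indices split into 4 linkage classes (same alcove rep ⇔ same W_17-dot-orbit):

[[1, 11], [2, 5, 12, 14], [3, 4, 8, 9, 10], [6, 7, 13]]


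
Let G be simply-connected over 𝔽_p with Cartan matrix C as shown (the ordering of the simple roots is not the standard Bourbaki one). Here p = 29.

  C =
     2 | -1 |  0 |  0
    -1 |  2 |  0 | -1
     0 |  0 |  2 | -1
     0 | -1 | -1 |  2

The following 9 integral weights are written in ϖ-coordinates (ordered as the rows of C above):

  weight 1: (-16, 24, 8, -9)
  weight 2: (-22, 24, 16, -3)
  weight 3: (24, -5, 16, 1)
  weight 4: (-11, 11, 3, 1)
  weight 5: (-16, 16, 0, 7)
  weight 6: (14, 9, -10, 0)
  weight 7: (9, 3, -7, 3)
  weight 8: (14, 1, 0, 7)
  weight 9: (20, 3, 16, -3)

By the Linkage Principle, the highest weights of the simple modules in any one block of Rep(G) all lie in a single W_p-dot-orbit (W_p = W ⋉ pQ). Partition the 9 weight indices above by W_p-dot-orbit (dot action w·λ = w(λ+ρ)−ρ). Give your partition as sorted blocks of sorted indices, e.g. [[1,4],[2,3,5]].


Root system A_4: the 4×4 matrix C matches after relabeling.

Each λ_j+ρ reduced to Ā_29; 4-tuples below use C's row order:

  λ_1 → (15, 2, 1, 8)
  λ_2 → (10, 2, 4, 2)
  λ_3 → (10, 2, 4, 2)
  λ_4 → (10, 2, 4, 2)
  λ_5 → (15, 2, 1, 8)
  λ_6 → (15, 2, 1, 8)
  λ_7 → (10, 2, 4, 2)
  λ_8 → (15, 2, 1, 8)
  λ_9 → (10, 2, 4, 2)

Grouping the 9 weights by Ā_29-representative: 2 linkage classes.

[[1, 5, 6, 8], [2, 3, 4, 7, 9]]


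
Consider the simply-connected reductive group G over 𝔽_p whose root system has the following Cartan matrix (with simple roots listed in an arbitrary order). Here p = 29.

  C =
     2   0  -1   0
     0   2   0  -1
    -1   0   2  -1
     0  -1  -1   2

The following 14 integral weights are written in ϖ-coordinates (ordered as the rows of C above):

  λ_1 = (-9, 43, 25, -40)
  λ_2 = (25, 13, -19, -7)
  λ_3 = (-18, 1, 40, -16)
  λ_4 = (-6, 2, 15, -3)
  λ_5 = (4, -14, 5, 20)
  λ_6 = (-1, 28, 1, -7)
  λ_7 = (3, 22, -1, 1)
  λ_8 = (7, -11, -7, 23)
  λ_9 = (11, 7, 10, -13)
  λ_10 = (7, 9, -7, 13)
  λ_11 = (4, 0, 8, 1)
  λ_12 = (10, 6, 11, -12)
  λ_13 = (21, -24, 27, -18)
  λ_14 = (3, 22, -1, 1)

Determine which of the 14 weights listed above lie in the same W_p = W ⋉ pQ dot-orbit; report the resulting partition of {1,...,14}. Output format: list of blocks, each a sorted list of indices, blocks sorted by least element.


Type A_4, rank 4, |W|=120; reorder rows/cols to standard.

Alcove-folded reps (p=29, 14 weights, presented ϖ-order):

  [1] (2, 10, 6, 8)
  [2] (2, 10, 6, 8)
  [3] (5, 1, 9, 2)
  [4] (5, 1, 9, 2)
  [5] (2, 10, 6, 8)
  [6] (4, 23, 0, 2)
  [7] (4, 23, 0, 2)
  [8] (2, 10, 6, 8)
  [9] (11, 4, 1, 7)
  [10] (2, 10, 6, 8)
  [11] (5, 1, 9, 2)
  [12] (11, 4, 1, 7)
  [13] (11, 4, 1, 7)
  [14] (4, 23, 0, 2)

4 distinct reps among the 14 weights ⇒ 4 W_29-linkage classes:

[[1, 2, 5, 8, 10], [3, 4, 11], [6, 7, 14], [9, 12, 13]]


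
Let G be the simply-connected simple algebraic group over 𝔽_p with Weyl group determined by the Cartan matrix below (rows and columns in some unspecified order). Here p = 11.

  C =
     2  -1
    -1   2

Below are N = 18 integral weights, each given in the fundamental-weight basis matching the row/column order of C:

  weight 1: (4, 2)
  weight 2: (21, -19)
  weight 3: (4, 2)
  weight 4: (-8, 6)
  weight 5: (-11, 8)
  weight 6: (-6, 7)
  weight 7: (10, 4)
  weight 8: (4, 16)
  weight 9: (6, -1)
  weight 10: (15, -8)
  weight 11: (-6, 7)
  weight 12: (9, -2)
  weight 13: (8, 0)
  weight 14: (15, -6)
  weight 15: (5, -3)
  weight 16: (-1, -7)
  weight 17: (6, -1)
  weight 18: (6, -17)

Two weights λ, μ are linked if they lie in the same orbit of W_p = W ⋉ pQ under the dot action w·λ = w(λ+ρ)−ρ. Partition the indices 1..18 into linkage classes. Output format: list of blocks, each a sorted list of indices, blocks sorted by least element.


Dynkin diagram of C (from the 2 off-diagonal −1 entries): A_2.

W_11-reps of the 18 weights in Ā_11 (same 2-coord order as C):

    λ_1 → (5, 3)
    λ_2 → (7, 0)
    λ_3 → (5, 3)
    λ_4 → (7, 0)
    λ_5 → (9, 1)
    λ_6 → (5, 3)
    λ_7 → (6, 0)
    λ_8 → (6, 0)
    λ_9 → (7, 0)
    λ_10 → (4, 2)
    λ_11 → (5, 3)
    λ_12 → (9, 1)
    λ_13 → (9, 1)
    λ_14 → (6, 0)
    λ_15 → (4, 2)
    λ_16 → (6, 0)
    λ_17 → (7, 0)
    λ_18 → (4, 2)

5 distinct reps among the 18 weights ⇒ 5 W_11-linkage classes:

[[1, 3, 6, 11], [2, 4, 9, 17], [5, 12, 13], [7, 8, 14, 16], [10, 15, 18]]


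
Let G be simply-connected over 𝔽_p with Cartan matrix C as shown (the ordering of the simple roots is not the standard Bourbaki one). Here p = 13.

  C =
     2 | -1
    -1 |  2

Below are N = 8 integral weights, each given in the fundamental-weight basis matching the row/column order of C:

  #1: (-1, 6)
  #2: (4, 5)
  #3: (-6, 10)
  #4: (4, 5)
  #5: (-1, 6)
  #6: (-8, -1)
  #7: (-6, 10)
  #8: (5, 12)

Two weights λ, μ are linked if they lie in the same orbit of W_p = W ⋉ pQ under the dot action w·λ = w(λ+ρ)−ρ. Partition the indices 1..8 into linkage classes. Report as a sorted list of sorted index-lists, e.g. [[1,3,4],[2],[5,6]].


Dynkin diagram of C (from the 2 off-diagonal −1 entries): A_2.

λ_j+ρ reflected into Ā_13 (⟨·,θ^∨⟩≤13); 2-tuples as given:

  λ_1 → (0, 7);  λ_2 → (5, 6);  λ_3 → (5, 6);  λ_4 → (5, 6);  λ_5 → (0, 7);  λ_6 → (0, 7);  λ_7 → (5, 6);  λ_8 → (0, 7)

These 8 weights hit 2 W_13-dot-orbits; sizes (4, 4):

[[1, 5, 6, 8], [2, 3, 4, 7]]


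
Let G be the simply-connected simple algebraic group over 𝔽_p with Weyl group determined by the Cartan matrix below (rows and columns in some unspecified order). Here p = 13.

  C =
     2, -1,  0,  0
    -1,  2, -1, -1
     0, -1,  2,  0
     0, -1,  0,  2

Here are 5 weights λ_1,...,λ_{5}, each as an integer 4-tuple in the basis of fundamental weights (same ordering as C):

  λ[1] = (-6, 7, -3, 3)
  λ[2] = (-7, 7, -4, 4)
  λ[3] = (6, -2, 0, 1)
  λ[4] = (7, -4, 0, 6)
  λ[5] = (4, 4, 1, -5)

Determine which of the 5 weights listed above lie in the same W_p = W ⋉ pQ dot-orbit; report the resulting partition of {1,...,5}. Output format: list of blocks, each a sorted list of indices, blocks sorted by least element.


C ↔ D_4 under row/col permutation; |W(D_4)| = 192.

Folding the 5 weights λ_j+ρ into Ā_13 (reps in the given 4-coord order):

  1: (5, 1, 2, 4)
  2: (5, 1, 2, 4)
  3: (6, 1, 0, 1)
  4: (5, 1, 2, 4)
  5: (5, 1, 2, 4)

The 5 indices split into 2 linkage classes (same alcove rep ⇔ same W_13-dot-orbit):

[[1, 2, 4, 5], [3]]


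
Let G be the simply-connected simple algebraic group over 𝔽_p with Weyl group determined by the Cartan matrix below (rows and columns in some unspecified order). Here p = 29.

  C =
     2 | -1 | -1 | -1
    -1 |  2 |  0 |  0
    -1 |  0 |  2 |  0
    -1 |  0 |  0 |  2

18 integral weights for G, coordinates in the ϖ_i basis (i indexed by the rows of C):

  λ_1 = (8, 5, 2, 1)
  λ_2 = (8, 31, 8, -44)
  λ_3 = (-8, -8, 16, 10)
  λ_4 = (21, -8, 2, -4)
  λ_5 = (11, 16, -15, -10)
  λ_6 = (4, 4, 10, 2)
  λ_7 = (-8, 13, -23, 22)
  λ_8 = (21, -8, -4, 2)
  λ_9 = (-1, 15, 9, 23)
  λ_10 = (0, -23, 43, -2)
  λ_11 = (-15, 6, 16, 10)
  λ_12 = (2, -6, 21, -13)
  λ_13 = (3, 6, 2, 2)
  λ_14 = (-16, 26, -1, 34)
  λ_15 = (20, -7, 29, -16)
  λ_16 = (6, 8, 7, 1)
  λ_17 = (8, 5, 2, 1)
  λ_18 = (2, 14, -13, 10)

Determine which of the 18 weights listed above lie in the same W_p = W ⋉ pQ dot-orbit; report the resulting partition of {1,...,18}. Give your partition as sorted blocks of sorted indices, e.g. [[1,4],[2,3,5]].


Root system D_4: the 4×4 matrix C matches after relabeling.

Folding the 18 weights λ_j+ρ into Ā_29 (reps in the given 4-coord order):

  [1] (9, 6, 3, 2)
  [2] (3, 9, 8, 2)
  [3] (4, 7, 3, 3)
  [4] (4, 7, 3, 3)
  [5] (9, 6, 3, 2)
  [6] (5, 5, 11, 3)
  [7] (0, 15, 7, 6)
  [8] (4, 7, 3, 3)
  [9] (5, 5, 11, 3)
  [10] (0, 15, 7, 6)
  [11] (4, 7, 3, 3)
  [12] (3, 9, 8, 2)
  [13] (4, 7, 3, 3)
  [14] (9, 6, 3, 2)
  [15] (0, 15, 7, 6)
  [16] (3, 9, 8, 2)
  [17] (9, 6, 3, 2)
  [18] (9, 6, 3, 2)

5 distinct reps among the 18 weights ⇒ 5 W_29-linkage classes:

[[1, 5, 14, 17, 18], [2, 12, 16], [3, 4, 8, 11, 13], [6, 9], [7, 10, 15]]


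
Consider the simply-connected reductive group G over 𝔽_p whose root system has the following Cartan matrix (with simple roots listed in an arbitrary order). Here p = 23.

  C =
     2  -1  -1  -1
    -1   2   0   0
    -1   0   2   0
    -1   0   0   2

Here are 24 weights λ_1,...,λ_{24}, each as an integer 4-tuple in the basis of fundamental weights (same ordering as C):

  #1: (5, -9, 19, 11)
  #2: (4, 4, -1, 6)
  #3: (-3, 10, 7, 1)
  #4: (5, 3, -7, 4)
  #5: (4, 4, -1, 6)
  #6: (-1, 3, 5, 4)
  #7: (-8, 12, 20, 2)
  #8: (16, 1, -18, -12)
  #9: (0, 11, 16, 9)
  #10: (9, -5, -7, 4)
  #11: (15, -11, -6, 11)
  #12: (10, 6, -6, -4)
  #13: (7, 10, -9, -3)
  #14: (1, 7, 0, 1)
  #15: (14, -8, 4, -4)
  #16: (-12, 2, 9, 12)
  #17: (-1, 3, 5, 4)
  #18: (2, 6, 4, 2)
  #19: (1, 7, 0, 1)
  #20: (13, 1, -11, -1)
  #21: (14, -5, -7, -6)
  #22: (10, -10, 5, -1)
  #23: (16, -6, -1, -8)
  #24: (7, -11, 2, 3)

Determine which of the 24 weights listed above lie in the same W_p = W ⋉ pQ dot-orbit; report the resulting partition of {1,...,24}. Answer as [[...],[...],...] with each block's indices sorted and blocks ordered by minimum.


C ↔ D_4 under row/col permutation; |W(D_4)| = 192.

Each λ_j+ρ reduced to Ā_23; 4-tuples below use C's row order:

  1: (3, 7, 5, 3)
  2: (5, 5, 0, 7)
  3: (2, 9, 6, 0)
  4: (0, 4, 6, 5)
  5: (5, 5, 0, 7)
  6: (0, 4, 6, 5)
  7: (4, 2, 10, 0)
  8: (2, 9, 6, 0)
  9: (5, 5, 0, 7)
  10: (0, 4, 6, 5)
  11: (5, 5, 0, 7)
  12: (3, 7, 5, 3)
  13: (2, 9, 6, 0)
  14: (2, 8, 1, 2)
  15: (3, 7, 5, 3)
  16: (2, 8, 1, 2)
  17: (0, 4, 6, 5)
  18: (3, 7, 5, 3)
  19: (2, 8, 1, 2)
  20: (4, 2, 10, 0)
  21: (0, 4, 6, 5)
  22: (2, 9, 6, 0)
  23: (5, 5, 0, 7)
  24: (2, 8, 1, 2)

Partition of {1..24} into 6 W_23-dot-orbits:

[[1, 12, 15, 18], [2, 5, 9, 11, 23], [3, 8, 13, 22], [4, 6, 10, 17, 21], [7, 20], [14, 16, 19, 24]]


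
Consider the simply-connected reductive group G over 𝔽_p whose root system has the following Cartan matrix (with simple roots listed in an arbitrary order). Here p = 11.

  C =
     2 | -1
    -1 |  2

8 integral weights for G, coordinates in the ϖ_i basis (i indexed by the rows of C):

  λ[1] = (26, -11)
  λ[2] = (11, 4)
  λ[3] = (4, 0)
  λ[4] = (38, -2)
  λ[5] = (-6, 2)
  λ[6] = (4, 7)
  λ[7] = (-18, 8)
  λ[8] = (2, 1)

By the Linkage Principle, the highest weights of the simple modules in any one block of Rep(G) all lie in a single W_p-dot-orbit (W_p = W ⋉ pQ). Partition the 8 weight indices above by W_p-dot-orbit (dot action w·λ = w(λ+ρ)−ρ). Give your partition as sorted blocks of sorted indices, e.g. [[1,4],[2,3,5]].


Type A_2, rank 2, |W|=6; reorder rows/cols to standard.

λ_j+ρ reflected into Ā_11 (⟨·,θ^∨⟩≤11); 2-tuples as given:

  λ_1 → (5, 1) · λ_2 → (5, 1) · λ_3 → (5, 1) · λ_4 → (5, 1) · λ_5 → (3, 2) · λ_6 → (3, 6) · λ_7 → (3, 2) · λ_8 → (3, 2)

The 8 indices split into 3 linkage classes (same alcove rep ⇔ same W_11-dot-orbit):

[[1, 2, 3, 4], [5, 7, 8], [6]]


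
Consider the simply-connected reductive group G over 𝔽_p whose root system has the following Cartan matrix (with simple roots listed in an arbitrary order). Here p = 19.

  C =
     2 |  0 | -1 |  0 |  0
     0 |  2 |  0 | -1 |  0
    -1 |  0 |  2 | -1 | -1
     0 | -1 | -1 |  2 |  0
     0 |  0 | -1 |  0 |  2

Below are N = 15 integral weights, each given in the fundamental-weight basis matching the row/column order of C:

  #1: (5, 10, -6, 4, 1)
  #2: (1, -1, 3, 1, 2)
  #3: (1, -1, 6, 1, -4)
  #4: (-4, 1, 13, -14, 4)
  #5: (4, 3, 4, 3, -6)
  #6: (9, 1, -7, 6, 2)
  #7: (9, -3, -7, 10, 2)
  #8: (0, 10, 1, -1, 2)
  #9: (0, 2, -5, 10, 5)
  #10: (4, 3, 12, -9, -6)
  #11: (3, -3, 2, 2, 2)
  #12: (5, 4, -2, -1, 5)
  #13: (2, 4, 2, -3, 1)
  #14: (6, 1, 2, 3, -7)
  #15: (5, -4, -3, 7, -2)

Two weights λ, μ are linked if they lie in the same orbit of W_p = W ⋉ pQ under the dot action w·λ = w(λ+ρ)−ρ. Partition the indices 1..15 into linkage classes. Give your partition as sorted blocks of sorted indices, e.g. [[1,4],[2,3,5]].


Cartan matrix: type D_5 (|W|=1920); un-permuting the 5 rows.

Ā_19 reps of the 15 weights (D_5, coords as presented):

    λ_1+ρ ↦ (1, 11, 2, 0, 3)
    λ_2+ρ ↦ (2, 0, 4, 2, 3)
    λ_3+ρ ↦ (2, 0, 4, 2, 3)
    λ_4+ρ ↦ (1, 11, 2, 0, 3)
    λ_5+ρ ↦ (5, 4, 0, 1, 5)
    λ_6+ρ ↦ (4, 2, 3, 1, 3)
    λ_7+ρ ↦ (4, 2, 3, 1, 3)
    λ_8+ρ ↦ (1, 11, 2, 0, 3)
    λ_9+ρ ↦ (3, 3, 1, 2, 2)
    λ_10+ρ ↦ (5, 4, 0, 1, 5)
    λ_11+ρ ↦ (4, 2, 3, 1, 3)
    λ_12+ρ ↦ (5, 4, 0, 1, 5)
    λ_13+ρ ↦ (3, 3, 1, 2, 2)
    λ_14+ρ ↦ (4, 2, 3, 1, 3)
    λ_15+ρ ↦ (3, 3, 1, 2, 2)

Grouping the 15 weights by Ā_19-representative: 5 linkage classes.

[[1, 4, 8], [2, 3], [5, 10, 12], [6, 7, 11, 14], [9, 13, 15]]


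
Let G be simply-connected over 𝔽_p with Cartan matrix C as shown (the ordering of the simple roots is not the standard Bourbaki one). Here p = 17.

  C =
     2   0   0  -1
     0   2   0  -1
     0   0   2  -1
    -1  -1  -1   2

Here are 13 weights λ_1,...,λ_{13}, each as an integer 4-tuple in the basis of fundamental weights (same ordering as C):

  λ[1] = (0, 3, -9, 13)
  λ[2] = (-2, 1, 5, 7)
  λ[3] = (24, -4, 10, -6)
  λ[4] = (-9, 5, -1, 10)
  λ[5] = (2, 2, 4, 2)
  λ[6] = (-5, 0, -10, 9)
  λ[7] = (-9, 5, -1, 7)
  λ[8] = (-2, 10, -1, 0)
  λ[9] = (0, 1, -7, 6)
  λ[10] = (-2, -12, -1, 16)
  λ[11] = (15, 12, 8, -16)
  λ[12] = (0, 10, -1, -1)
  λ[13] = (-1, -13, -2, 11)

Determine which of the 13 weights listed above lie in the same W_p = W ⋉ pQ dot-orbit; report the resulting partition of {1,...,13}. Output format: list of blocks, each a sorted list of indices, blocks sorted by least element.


C ↔ D_4 under row/col permutation; |W(D_4)| = 192.

λ_j+ρ reflected into Ā_17 (⟨·,θ^∨⟩≤17); 4-tuples as given:

  λ_1 → (1, 2, 6, 1);  λ_2 → (1, 2, 6, 1);  λ_3 → (3, 3, 5, 3);  λ_4 → (8, 6, 0, 0);  λ_5 → (3, 3, 5, 3);  λ_6 → (1, 2, 6, 1);  λ_7 → (8, 6, 0, 0);  λ_8 → (1, 11, 0, 0);  λ_9 → (1, 2, 6, 1);  λ_10 → (1, 11, 0, 0);  λ_11 → (1, 2, 6, 1);  λ_12 → (1, 11, 0, 0);  λ_13 → (1, 11, 0, 0)

Linkage partition of the 13 weights (4 classes, p=17):

[[1, 2, 6, 9, 11], [3, 5], [4, 7], [8, 10, 12, 13]]


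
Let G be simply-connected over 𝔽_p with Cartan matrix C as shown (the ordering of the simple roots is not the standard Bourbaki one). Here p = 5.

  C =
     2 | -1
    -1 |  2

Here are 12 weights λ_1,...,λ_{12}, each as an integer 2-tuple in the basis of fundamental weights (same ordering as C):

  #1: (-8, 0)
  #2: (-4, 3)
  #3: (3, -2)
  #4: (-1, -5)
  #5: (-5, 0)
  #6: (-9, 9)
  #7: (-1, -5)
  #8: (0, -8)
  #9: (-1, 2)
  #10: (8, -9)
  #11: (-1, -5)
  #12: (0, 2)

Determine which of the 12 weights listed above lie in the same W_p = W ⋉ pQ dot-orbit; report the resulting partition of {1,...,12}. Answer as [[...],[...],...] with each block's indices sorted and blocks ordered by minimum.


Root system A_2: the 2×2 matrix C matches after relabeling.

W_5-reps of the 12 weights in Ā_5 (same 2-coord order as C):

  [1] (1, 3)
  [2] (3, 1)
  [3] (3, 1)
  [4] (4, 0)
  [5] (1, 3)
  [6] (0, 3)
  [7] (4, 0)
  [8] (3, 1)
  [9] (0, 3)
  [10] (3, 1)
  [11] (4, 0)
  [12] (1, 3)

Grouping the 12 weights by Ā_5-representative: 4 linkage classes.

[[1, 5, 12], [2, 3, 8, 10], [4, 7, 11], [6, 9]]


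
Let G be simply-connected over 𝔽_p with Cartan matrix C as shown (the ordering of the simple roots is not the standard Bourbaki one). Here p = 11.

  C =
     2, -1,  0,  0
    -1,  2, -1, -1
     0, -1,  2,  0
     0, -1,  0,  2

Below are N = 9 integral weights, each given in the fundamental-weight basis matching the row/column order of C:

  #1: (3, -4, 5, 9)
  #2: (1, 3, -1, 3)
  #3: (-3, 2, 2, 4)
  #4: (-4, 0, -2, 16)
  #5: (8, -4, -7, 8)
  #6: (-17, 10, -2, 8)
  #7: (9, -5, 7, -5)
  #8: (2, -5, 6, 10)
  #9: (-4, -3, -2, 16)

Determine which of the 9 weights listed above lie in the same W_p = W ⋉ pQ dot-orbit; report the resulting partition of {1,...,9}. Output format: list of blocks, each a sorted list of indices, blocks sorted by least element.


D_4 Cartan matrix, 4 simple roots permuted; ρ=(1,1,1,1).

Alcove-folded reps (p=11, 9 weights, presented ϖ-order):

  [1] (2, 1, 0, 4)
  [2] (2, 1, 0, 4)
  [3] (2, 0, 3, 5)
  [4] (2, 1, 0, 4)
  [5] (0, 2, 3, 0)
  [6] (2, 0, 3, 5)
  [7] (2, 1, 0, 4)
  [8] (2, 1, 0, 4)
  [9] (3, 0, 1, 5)

4 distinct reps among the 9 weights ⇒ 4 W_11-linkage classes:

[[1, 2, 4, 7, 8], [3, 6], [5], [9]]


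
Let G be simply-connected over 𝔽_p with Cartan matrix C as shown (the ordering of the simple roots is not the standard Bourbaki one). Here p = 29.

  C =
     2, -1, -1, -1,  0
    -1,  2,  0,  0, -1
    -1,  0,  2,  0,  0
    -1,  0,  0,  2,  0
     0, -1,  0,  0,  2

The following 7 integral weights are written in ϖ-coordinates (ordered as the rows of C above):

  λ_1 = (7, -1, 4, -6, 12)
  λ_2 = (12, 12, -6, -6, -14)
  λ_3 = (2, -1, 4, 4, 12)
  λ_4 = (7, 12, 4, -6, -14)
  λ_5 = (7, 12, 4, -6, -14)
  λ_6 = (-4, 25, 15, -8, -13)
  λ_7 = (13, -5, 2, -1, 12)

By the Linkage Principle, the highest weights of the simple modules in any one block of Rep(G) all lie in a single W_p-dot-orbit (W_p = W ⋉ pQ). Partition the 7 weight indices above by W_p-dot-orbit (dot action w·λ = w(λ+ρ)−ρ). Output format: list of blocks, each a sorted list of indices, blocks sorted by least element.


Type D_5, rank 5, |W|=1920; reorder rows/cols to standard.

Folding the 7 weights λ_j+ρ into Ā_29 (reps in the given 5-coord order):

  [1] (3, 0, 5, 5, 13)
  [2] (3, 0, 5, 5, 13)
  [3] (3, 0, 5, 5, 13)
  [4] (3, 0, 5, 5, 13)
  [5] (3, 0, 5, 5, 13)
  [6] (3, 7, 3, 0, 2)
  [7] (3, 7, 3, 0, 2)

The 7 indices split into 2 linkage classes (same alcove rep ⇔ same W_29-dot-orbit):

[[1, 2, 3, 4, 5], [6, 7]]


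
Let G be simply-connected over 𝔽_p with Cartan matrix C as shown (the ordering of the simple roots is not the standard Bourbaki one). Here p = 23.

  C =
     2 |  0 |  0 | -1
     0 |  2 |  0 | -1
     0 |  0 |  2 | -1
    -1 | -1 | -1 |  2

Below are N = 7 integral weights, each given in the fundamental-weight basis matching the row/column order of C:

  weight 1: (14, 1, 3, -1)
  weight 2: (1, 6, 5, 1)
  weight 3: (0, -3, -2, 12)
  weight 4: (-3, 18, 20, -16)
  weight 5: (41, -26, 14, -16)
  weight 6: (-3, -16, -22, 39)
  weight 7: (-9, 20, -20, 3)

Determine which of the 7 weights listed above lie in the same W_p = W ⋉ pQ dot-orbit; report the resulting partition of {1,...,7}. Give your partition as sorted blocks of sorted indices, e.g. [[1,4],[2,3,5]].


C ↔ D_4 under row/col permutation; |W(D_4)| = 192.

Alcove-folded reps (p=23, 7 weights, presented ϖ-order):

    λ_1 → (15, 2, 4, 0)
    λ_2 → (2, 7, 6, 2)
    λ_3 → (1, 2, 1, 9)
    λ_4 → (15, 2, 4, 0)
    λ_5 → (15, 2, 4, 0)
    λ_6 → (15, 2, 4, 0)
    λ_7 → (15, 2, 4, 0)

3 distinct reps among the 7 weights ⇒ 3 W_23-linkage classes:

[[1, 4, 5, 6, 7], [2], [3]]


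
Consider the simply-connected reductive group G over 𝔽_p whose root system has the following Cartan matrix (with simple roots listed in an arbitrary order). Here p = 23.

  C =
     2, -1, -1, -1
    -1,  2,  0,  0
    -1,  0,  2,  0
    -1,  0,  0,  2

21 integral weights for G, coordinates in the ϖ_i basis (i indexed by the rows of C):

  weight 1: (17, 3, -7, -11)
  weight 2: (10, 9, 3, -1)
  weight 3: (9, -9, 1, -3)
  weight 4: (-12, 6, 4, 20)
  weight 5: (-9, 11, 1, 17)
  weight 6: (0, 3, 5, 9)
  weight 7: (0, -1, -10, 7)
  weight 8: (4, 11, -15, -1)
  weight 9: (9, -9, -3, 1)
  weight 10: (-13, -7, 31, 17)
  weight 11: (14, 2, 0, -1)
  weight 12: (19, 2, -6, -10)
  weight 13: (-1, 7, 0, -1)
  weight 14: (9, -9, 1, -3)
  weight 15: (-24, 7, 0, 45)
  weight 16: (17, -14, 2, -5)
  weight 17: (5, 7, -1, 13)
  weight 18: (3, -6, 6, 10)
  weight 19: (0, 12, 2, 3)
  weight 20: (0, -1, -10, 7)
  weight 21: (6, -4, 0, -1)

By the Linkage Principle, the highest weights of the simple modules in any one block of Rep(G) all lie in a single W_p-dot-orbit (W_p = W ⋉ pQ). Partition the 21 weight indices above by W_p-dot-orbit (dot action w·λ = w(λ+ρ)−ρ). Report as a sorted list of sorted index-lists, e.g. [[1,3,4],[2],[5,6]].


Dynkin diagram of C (from the 6 off-diagonal −1 entries): D_4.

λ_j+ρ reflected into Ā_23 (⟨·,θ^∨⟩≤23); 4-tuples as given:

  λ_1 → (1, 4, 6, 10)
  λ_2 → (0, 8, 2, 2)
  λ_3 → (0, 8, 2, 2)
  λ_4 → (1, 4, 6, 10)
  λ_5 → (1, 4, 6, 10)
  λ_6 → (1, 4, 6, 10)
  λ_7 → (0, 8, 1, 0)
  λ_8 → (0, 3, 5, 9)
  λ_9 → (0, 8, 2, 2)
  λ_10 → (0, 3, 5, 9)
  λ_11 → (4, 3, 1, 0)
  λ_12 → (0, 3, 5, 9)
  λ_13 → (0, 8, 1, 0)
  λ_14 → (0, 8, 2, 2)
  λ_15 → (0, 8, 1, 0)
  λ_16 → (1, 13, 3, 4)
  λ_17 → (0, 3, 5, 9)
  λ_18 → (1, 4, 6, 10)
  λ_19 → (1, 13, 3, 4)
  λ_20 → (0, 8, 1, 0)
  λ_21 → (4, 3, 1, 0)

6 distinct reps among the 21 weights ⇒ 6 W_23-linkage classes:

[[1, 4, 5, 6, 18], [2, 3, 9, 14], [7, 13, 15, 20], [8, 10, 12, 17], [11, 21], [16, 19]]


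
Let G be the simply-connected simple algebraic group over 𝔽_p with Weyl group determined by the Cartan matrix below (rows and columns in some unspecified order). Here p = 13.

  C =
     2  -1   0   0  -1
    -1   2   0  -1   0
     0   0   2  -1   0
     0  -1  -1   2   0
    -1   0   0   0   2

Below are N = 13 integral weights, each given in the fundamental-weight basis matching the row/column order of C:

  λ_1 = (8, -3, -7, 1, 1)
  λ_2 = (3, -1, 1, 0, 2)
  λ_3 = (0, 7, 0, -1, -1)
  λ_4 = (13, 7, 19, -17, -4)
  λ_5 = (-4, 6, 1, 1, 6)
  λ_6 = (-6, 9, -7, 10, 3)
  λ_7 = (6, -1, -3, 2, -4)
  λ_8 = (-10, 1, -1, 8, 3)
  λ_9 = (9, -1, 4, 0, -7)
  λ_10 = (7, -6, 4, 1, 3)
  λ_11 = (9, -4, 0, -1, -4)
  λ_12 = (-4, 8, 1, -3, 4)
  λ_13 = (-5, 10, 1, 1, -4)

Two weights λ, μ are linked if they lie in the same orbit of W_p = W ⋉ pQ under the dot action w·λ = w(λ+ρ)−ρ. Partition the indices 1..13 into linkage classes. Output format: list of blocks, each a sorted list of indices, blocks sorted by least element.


Dynkin diagram of C (from the 8 off-diagonal −1 entries): A_5.

Each λ_j+ρ reduced to Ā_13; 5-tuples below use C's row order:

  λ_1 → (3, 4, 0, 2, 2);  λ_2 → (4, 0, 2, 1, 3);  λ_3 → (1, 8, 1, 0, 0);  λ_4 → (4, 0, 2, 1, 3);  λ_5 → (3, 4, 0, 2, 2);  λ_6 → (3, 2, 1, 3, 3);  λ_7 → (4, 0, 2, 1, 3);  λ_8 → (3, 4, 0, 2, 2);  λ_9 → (4, 0, 2, 1, 3);  λ_10 → (3, 2, 1, 3, 3);  λ_11 → (4, 0, 2, 1, 3);  λ_12 → (3, 4, 0, 2, 2);  λ_13 → (3, 4, 0, 2, 2)

Linkage partition of the 13 weights (4 classes, p=13):

[[1, 5, 8, 12, 13], [2, 4, 7, 9, 11], [3], [6, 10]]


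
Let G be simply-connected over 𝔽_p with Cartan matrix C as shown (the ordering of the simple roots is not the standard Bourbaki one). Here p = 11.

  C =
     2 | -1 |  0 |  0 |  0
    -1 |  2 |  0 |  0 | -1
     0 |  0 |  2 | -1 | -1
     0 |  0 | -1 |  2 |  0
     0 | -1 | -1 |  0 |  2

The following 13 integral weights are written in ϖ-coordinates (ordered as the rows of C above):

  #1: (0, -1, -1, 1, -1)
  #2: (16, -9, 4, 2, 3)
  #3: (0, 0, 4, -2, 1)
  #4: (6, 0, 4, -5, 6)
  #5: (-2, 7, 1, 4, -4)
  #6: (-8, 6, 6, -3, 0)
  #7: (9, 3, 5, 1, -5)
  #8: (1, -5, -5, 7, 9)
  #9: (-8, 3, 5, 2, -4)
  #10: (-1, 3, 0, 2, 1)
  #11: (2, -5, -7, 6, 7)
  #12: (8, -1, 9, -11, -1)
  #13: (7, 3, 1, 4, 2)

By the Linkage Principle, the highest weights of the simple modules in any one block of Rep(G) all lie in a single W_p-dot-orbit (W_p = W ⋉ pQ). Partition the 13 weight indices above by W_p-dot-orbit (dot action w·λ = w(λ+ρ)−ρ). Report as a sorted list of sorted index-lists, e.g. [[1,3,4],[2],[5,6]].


C ↔ A_5 under row/col permutation; |W(A_5)| = 720.

Each λ_j+ρ reduced to Ā_11; 5-tuples below use C's row order:

    λ_1 → (1, 0, 0, 2, 0)
    λ_2 → (1, 1, 4, 1, 2)
    λ_3 → (1, 1, 4, 1, 2)
    λ_4 → (1, 1, 4, 1, 2)
    λ_5 → (0, 4, 1, 3, 2)
    λ_6 → (3, 0, 3, 2, 1)
    λ_7 → (3, 0, 3, 2, 1)
    λ_8 → (1, 1, 4, 1, 2)
    λ_9 → (1, 3, 0, 3, 3)
    λ_10 → (0, 4, 1, 3, 2)
    λ_11 → (1, 1, 4, 1, 2)
    λ_12 → (1, 0, 0, 2, 0)
    λ_13 → (3, 0, 3, 2, 1)

These 13 weights hit 5 W_11-dot-orbits; sizes (2, 5, 2, 3, 1):

[[1, 12], [2, 3, 4, 8, 11], [5, 10], [6, 7, 13], [9]]


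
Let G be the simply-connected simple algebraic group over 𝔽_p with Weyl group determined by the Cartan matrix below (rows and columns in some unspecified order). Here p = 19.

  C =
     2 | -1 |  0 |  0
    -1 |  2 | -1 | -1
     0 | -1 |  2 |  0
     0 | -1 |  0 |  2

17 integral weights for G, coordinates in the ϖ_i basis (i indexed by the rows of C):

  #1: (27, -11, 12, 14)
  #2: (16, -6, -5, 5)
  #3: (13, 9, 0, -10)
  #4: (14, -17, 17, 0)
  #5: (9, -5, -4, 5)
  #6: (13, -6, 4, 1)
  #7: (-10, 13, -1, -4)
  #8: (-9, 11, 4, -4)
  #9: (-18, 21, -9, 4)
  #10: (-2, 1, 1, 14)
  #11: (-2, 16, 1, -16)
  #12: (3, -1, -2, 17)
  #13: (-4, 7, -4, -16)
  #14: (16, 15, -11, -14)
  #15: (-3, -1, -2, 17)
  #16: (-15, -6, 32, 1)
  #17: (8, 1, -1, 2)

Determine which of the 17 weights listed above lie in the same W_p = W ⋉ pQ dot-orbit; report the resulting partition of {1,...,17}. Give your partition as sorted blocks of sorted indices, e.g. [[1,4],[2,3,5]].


Cartan matrix: type D_4 (|W|=192); un-permuting the 4 rows.

Alcove-folded reps (p=19, 17 weights, presented ϖ-order):

  1: (8, 1, 5, 3);  2: (8, 1, 5, 3);  3: (8, 1, 5, 3);  4: (1, 0, 2, 15);  5: (3, 2, 4, 1);  6: (9, 2, 0, 3);  7: (9, 2, 0, 3);  8: (8, 1, 5, 3);  9: (9, 2, 0, 3);  10: (1, 0, 2, 15);  11: (1, 0, 2, 15);  12: (1, 0, 2, 15);  13: (3, 2, 3, 5);  14: (3, 2, 4, 1);  15: (1, 0, 2, 15);  16: (9, 2, 0, 3);  17: (9, 2, 0, 3)

Partition of {1..17} into 5 W_19-dot-orbits:

[[1, 2, 3, 8], [4, 10, 11, 12, 15], [5, 14], [6, 7, 9, 16, 17], [13]]


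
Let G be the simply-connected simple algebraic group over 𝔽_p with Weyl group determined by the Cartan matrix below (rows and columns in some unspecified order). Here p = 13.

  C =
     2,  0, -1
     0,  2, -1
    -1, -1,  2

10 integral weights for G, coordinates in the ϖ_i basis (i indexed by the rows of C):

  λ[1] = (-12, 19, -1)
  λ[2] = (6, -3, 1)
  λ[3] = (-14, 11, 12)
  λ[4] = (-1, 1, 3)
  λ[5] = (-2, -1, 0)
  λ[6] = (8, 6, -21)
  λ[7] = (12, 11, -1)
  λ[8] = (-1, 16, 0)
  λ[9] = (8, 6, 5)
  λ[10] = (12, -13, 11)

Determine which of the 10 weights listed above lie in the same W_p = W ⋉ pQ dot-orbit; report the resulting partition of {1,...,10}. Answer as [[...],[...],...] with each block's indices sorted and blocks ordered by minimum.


Root system A_3: the 3×3 matrix C matches after relabeling.

Ā_13 reps of the 10 weights (A_3, coords as presented):

  λ_1 → (7, 2, 4) · λ_2 → (7, 2, 0) · λ_3 → (1, 0, 0) · λ_4 → (0, 2, 4) · λ_5 → (1, 0, 0) · λ_6 → (0, 2, 4) · λ_7 → (1, 0, 0) · λ_8 → (1, 8, 4) · λ_9 → (0, 2, 4) · λ_10 → (1, 0, 0)

Linkage partition of the 10 weights (5 classes, p=13):

[[1], [2], [3, 5, 7, 10], [4, 6, 9], [8]]


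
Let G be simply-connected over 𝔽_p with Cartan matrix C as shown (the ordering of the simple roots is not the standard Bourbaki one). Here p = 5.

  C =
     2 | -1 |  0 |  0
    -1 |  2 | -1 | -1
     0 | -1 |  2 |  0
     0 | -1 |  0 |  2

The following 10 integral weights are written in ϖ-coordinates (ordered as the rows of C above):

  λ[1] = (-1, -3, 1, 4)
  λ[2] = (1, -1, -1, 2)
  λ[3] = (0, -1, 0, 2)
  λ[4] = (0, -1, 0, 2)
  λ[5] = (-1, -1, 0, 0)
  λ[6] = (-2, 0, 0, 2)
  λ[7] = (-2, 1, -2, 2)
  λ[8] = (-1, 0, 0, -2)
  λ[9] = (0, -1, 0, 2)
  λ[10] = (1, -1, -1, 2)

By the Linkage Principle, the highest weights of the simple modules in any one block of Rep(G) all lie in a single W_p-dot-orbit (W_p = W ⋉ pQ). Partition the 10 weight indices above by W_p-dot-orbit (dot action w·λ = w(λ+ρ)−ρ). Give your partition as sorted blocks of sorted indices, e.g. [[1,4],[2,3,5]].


D_4 Cartan matrix, 4 simple roots permuted; ρ=(1,1,1,1).

Folding the 10 weights λ_j+ρ into Ā_5 (reps in the given 4-coord order):

  1: (2, 0, 0, 3)
  2: (2, 0, 0, 3)
  3: (1, 0, 1, 3)
  4: (1, 0, 1, 3)
  5: (0, 0, 1, 1)
  6: (1, 0, 1, 3)
  7: (1, 0, 1, 3)
  8: (0, 0, 1, 1)
  9: (1, 0, 1, 3)
  10: (2, 0, 0, 3)

3 distinct reps among the 10 weights ⇒ 3 W_5-linkage classes:

[[1, 2, 10], [3, 4, 6, 7, 9], [5, 8]]


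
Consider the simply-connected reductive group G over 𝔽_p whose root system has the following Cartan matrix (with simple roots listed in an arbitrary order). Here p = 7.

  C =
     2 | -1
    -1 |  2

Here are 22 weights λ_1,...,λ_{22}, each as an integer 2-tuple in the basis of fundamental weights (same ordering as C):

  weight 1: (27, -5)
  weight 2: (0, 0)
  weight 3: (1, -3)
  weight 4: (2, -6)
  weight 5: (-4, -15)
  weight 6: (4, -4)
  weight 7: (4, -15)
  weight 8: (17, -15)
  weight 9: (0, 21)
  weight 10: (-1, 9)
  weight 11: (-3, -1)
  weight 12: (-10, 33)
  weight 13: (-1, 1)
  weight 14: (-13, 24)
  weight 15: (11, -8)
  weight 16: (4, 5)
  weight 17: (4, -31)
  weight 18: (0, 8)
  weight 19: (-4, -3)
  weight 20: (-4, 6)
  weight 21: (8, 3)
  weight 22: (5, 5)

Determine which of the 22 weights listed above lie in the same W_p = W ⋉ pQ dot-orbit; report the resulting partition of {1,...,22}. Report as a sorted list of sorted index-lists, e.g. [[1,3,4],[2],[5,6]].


Type A_2, rank 2, |W|=6; reorder rows/cols to standard.

Alcove-folded reps (p=7, 22 weights, presented ϖ-order):

  λ_1 → (3, 4) · λ_2 → (1, 1) · λ_3 → (0, 2) · λ_4 → (2, 3) · λ_5 → (3, 4) · λ_6 → (2, 3) · λ_7 → (0, 2) · λ_8 → (3, 4) · λ_9 → (1, 1) · λ_10 → (3, 4) · λ_11 → (0, 2) · λ_12 → (1, 2) · λ_13 → (0, 2) · λ_14 → (1, 2) · λ_15 → (0, 2) · λ_16 → (1, 2) · λ_17 → (2, 3) · λ_18 → (2, 4) · λ_19 → (2, 3) · λ_20 → (3, 4) · λ_21 → (1, 2) · λ_22 → (1, 1)

These 22 weights hit 6 W_7-dot-orbits; sizes (5, 3, 5, 4, 4, 1):

[[1, 5, 8, 10, 20], [2, 9, 22], [3, 7, 11, 13, 15], [4, 6, 17, 19], [12, 14, 16, 21], [18]]


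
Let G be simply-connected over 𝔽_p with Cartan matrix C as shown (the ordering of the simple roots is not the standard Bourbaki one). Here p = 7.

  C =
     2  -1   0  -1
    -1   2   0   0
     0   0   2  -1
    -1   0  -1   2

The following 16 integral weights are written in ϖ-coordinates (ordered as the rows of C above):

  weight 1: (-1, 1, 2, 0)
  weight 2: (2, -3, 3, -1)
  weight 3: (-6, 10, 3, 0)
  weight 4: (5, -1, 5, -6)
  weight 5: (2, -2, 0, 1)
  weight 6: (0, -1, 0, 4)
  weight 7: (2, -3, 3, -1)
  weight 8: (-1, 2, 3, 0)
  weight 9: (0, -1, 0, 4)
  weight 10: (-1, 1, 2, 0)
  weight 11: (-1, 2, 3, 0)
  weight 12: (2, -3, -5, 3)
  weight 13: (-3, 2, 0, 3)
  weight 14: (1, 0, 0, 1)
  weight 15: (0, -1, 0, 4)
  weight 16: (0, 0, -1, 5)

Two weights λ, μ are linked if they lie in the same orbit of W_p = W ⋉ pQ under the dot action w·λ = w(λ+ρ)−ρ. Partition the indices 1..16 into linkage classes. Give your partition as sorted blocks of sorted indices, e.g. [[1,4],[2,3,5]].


Type A_4, rank 4, |W|=120; reorder rows/cols to standard.

Ā_7 reps of the 16 weights (A_4, coords as presented):

  [1] (0, 2, 3, 1) · [2] (1, 2, 4, 0) · [3] (1, 2, 4, 0) · [4] (1, 0, 1, 5) · [5] (2, 1, 1, 2) · [6] (1, 0, 1, 5) · [7] (1, 2, 4, 0) · [8] (0, 2, 3, 1) · [9] (1, 0, 1, 5) · [10] (0, 2, 3, 1) · [11] (0, 2, 3, 1) · [12] (1, 2, 4, 0) · [13] (2, 1, 1, 2) · [14] (2, 1, 1, 2) · [15] (1, 0, 1, 5) · [16] (1, 0, 1, 5)

4 distinct reps among the 16 weights ⇒ 4 W_7-linkage classes:

[[1, 8, 10, 11], [2, 3, 7, 12], [4, 6, 9, 15, 16], [5, 13, 14]]


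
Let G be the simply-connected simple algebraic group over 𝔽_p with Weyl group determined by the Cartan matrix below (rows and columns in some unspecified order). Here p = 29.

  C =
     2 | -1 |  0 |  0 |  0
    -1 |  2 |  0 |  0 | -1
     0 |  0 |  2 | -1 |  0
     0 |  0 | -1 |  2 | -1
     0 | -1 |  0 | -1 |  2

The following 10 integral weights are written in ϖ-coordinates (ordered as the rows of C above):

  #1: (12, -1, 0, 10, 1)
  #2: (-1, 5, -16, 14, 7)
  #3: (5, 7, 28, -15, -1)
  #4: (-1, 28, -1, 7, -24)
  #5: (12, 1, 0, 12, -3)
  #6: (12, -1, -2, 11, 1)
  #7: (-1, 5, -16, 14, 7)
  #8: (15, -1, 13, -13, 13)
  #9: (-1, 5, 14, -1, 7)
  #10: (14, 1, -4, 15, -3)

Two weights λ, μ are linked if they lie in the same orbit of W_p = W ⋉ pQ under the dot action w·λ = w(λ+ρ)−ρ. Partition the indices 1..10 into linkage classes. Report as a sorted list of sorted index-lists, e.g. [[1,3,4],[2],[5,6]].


A_5 Cartan matrix, 5 simple roots permuted; ρ=(1,1,1,1,1).

Each λ_j+ρ reduced to Ā_29; 5-tuples below use C's row order:

  λ_1 → (13, 0, 1, 11, 2)
  λ_2 → (0, 6, 15, 0, 8)
  λ_3 → (0, 6, 15, 0, 8)
  λ_4 → (0, 6, 15, 0, 8)
  λ_5 → (13, 0, 1, 11, 2)
  λ_6 → (13, 0, 1, 11, 2)
  λ_7 → (0, 6, 15, 0, 8)
  λ_8 → (13, 0, 1, 11, 2)
  λ_9 → (0, 6, 15, 0, 8)
  λ_10 → (13, 0, 1, 11, 2)

Partition of {1..10} into 2 W_29-dot-orbits:

[[1, 5, 6, 8, 10], [2, 3, 4, 7, 9]]


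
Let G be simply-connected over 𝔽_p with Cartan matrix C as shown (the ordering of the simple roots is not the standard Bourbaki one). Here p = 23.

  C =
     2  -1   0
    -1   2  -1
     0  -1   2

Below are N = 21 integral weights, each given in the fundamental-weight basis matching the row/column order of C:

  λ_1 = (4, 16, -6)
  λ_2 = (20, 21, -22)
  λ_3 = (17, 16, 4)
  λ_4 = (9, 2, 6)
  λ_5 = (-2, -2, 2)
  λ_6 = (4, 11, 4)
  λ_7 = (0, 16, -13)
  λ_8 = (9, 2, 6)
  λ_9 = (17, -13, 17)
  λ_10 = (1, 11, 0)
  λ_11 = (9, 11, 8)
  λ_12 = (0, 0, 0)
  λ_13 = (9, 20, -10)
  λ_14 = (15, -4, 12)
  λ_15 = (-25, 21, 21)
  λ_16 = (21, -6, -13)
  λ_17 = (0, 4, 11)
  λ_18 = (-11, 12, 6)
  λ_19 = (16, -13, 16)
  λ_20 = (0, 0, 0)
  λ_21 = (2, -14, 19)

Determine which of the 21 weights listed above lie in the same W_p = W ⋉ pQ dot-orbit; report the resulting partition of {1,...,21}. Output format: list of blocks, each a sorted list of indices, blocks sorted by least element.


Root system A_3: the 3×3 matrix C matches after relabeling.

W_23-reps of the 21 weights in Ā_23 (same 3-coord order as C):

    [1] (5, 12, 5)
    [2] (1, 1, 1)
    [3] (1, 5, 12)
    [4] (10, 3, 7)
    [5] (1, 1, 1)
    [6] (5, 12, 5)
    [7] (1, 5, 12)
    [8] (10, 3, 7)
    [9] (5, 12, 5)
    [10] (2, 12, 1)
    [11] (2, 12, 1)
    [12] (1, 1, 1)
    [13] (2, 12, 1)
    [14] (10, 3, 7)
    [15] (1, 1, 1)
    [16] (5, 12, 5)
    [17] (1, 5, 12)
    [18] (10, 3, 7)
    [19] (5, 12, 5)
    [20] (1, 1, 1)
    [21] (10, 3, 7)

The 21 indices split into 5 linkage classes (same alcove rep ⇔ same W_23-dot-orbit):

[[1, 6, 9, 16, 19], [2, 5, 12, 15, 20], [3, 7, 17], [4, 8, 14, 18, 21], [10, 11, 13]]


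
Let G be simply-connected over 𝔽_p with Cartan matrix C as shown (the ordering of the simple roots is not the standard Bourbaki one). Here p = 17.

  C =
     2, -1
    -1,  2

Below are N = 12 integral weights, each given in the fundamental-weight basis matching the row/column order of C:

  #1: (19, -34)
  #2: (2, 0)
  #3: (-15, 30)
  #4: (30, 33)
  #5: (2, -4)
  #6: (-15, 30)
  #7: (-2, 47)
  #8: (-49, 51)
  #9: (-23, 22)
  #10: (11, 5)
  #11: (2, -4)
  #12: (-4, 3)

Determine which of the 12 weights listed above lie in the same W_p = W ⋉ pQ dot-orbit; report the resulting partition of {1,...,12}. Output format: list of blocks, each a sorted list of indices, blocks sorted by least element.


C ↔ A_2 under row/col permutation; |W(A_2)| = 6.

W_17-reps of the 12 weights in Ā_17 (same 2-coord order as C):

  [1] (3, 1) · [2] (3, 1) · [3] (0, 3) · [4] (0, 3) · [5] (0, 3) · [6] (0, 3) · [7] (3, 1) · [8] (3, 1) · [9] (11, 5) · [10] (11, 5) · [11] (0, 3) · [12] (3, 1)

Grouping the 12 weights by Ā_17-representative: 3 linkage classes.

[[1, 2, 7, 8, 12], [3, 4, 5, 6, 11], [9, 10]]
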